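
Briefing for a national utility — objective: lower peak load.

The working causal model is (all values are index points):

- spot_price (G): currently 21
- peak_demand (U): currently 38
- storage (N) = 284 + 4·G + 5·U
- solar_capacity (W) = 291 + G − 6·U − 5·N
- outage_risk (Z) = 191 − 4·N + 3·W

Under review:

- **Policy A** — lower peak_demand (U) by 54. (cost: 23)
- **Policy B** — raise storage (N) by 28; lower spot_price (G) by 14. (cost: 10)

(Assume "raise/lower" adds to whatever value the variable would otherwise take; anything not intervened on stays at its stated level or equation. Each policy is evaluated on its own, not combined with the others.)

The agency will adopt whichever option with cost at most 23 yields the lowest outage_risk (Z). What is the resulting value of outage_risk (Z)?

Policy A (U − 54):
  G = 21
  U = 38 − 54 = -16
  N = 284 + 4·21 + 5·(-16) = 288
  W = 291 + 21 − 6·(-16) − 5·288 = -1032
  Z = 191 − 4·288 + 3·(-1032) = -4057
Policy B (N + 28, G − 14):
  G = 21 − 14 = 7
  U = 38
  N = 284 + 4·7 + 5·38 (+28 from intervention) = 530
  W = 291 + 7 − 6·38 − 5·530 = -2580
  Z = 191 − 4·530 + 3·(-2580) = -9669
Comparing — Policy A: Z=-4057, Policy B: Z=-9669. Lowest is -9669 (Policy B).

-9669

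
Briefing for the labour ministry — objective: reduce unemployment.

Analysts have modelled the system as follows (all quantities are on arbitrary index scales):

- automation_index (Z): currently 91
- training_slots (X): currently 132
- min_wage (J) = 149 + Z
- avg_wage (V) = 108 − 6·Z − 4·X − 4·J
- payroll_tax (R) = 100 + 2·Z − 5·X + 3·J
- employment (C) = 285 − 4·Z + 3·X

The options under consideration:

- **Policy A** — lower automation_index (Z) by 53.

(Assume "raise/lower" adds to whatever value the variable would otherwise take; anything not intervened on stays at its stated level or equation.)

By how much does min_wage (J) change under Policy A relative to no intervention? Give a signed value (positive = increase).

Baseline:
  Z = 91
  J = 149 + 91 = 240
Policy A (Z − 53):
  Z = 91 − 53 = 38
  J = 149 + 38 = 187
Change in J: 187 − 240 = -53

-53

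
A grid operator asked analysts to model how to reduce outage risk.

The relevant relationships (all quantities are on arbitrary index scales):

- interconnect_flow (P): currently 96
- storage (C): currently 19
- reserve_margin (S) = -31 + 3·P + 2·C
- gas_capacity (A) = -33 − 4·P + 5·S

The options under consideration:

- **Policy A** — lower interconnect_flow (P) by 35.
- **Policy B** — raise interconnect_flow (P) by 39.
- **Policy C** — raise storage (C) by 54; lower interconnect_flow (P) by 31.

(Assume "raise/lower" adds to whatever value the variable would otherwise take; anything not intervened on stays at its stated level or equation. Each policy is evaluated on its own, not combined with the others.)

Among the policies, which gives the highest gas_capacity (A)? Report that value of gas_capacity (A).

Policy A (P − 35):
  P = 96 − 35 = 61
  C = 19
  S = -31 + 3·61 + 2·19 = 190
  A = -33 − 4·61 + 5·190 = 673
Policy B (P + 39):
  P = 96 + 39 = 135
  C = 19
  S = -31 + 3·135 + 2·19 = 412
  A = -33 − 4·135 + 5·412 = 1487
Policy C (C + 54, P − 31):
  P = 96 − 31 = 65
  C = 19 + 54 = 73
  S = -31 + 3·65 + 2·73 = 310
  A = -33 − 4·65 + 5·310 = 1257
Comparing — Policy A: A=673, Policy B: A=1487, Policy C: A=1257. Highest is 1487 (Policy B).

1487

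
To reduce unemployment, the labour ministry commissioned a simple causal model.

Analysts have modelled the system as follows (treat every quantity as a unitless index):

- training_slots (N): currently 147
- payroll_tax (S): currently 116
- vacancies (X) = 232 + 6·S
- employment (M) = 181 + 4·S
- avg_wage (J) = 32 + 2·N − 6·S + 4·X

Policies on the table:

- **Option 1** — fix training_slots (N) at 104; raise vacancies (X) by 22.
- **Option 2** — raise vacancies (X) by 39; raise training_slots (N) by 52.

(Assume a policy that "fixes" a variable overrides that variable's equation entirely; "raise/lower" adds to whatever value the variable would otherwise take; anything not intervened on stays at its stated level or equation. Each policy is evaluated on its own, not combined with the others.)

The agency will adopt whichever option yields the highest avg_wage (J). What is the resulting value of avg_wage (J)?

3602

Option 1 (N := 104, X + 22):
  N = 104
  S = 116
  X = 232 + 6·116 (+22 from intervention) = 950
  J = 32 + 2·104 − 6·116 + 4·950 = 3344
Option 2 (X + 39, N + 52):
  N = 147 + 52 = 199
  S = 116
  X = 232 + 6·116 (+39 from intervention) = 967
  J = 32 + 2·199 − 6·116 + 4·967 = 3602
Comparing — Option 1: J=3344, Option 2: J=3602. Highest is 3602 (Option 2).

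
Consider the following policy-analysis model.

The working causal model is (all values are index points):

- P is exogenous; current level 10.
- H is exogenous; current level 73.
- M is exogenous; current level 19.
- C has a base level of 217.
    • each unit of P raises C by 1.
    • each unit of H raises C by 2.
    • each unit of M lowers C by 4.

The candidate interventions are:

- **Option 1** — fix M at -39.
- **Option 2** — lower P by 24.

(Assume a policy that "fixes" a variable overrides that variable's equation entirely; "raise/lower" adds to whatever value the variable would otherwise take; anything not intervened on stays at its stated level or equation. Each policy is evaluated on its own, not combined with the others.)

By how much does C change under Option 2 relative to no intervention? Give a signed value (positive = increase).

Baseline:
  P = 10
  H = 73
  M = 19
  C = 217 + 10 + 2·73 − 4·19 = 297
Option 2 (P − 24):
  P = 10 − 24 = -14
  H = 73
  M = 19
  C = 217 + (-14) + 2·73 − 4·19 = 273
Change in C: 273 − 297 = -24

-24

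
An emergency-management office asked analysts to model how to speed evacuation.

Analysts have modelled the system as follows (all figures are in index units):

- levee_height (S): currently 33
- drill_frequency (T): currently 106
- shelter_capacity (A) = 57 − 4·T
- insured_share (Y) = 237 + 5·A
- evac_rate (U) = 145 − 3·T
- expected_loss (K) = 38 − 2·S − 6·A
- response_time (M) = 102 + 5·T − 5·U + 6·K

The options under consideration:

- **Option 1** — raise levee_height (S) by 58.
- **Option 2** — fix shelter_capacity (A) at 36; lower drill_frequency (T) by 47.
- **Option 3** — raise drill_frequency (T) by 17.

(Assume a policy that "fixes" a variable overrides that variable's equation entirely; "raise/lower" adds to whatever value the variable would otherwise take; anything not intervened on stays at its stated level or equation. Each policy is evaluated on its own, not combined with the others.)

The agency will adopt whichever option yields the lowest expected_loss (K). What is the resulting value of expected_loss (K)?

Option 1 (S + 58):
  S = 33 + 58 = 91
  T = 106
  A = 57 − 4·106 = -367
  K = 38 − 2·91 − 6·(-367) = 2058
Option 2 (A := 36, T − 47):
  S = 33
  T = 106 − 47 = 59
  A = 36
  K = 38 − 2·33 − 6·36 = -244
Option 3 (T + 17):
  S = 33
  T = 106 + 17 = 123
  A = 57 − 4·123 = -435
  K = 38 − 2·33 − 6·(-435) = 2582
Comparing — Option 1: K=2058, Option 2: K=-244, Option 3: K=2582. Lowest is -244 (Option 2).

-244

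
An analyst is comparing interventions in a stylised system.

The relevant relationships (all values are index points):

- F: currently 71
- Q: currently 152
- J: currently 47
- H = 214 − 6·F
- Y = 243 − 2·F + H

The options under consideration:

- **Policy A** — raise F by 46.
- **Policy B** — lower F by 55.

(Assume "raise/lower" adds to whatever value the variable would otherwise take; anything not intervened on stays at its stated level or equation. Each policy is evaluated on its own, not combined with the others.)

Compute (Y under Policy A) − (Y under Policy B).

-808

Policy A (F + 46):
  F = 71 + 46 = 117
  H = 214 − 6·117 = -488
  Y = 243 − 2·117 + (-488) = -479
Policy B (F − 55):
  F = 71 − 55 = 16
  H = 214 − 6·16 = 118
  Y = 243 − 2·16 + 118 = 329
Y: -479 − 329 = -808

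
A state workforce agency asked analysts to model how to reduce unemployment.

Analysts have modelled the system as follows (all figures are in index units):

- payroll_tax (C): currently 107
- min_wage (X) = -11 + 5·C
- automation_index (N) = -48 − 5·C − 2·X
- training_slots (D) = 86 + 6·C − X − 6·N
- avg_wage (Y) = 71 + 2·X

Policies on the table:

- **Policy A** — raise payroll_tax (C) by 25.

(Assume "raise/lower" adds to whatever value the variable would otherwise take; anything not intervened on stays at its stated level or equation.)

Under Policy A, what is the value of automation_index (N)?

Policy A (C + 25):
  C = 107 + 25 = 132
  X = -11 + 5·132 = 649
  N = -48 − 5·132 − 2·649 = -2006

-2006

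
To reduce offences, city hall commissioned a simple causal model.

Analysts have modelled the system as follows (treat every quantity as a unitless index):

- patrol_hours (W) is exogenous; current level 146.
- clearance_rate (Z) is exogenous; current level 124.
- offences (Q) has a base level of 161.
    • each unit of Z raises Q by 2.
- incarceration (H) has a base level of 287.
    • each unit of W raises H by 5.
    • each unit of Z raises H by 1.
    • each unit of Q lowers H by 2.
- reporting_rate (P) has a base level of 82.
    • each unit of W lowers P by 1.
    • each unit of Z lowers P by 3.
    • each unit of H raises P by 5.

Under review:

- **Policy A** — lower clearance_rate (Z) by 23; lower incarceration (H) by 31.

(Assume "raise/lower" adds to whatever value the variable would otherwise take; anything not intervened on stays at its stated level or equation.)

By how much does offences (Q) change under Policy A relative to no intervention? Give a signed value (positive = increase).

Baseline:
  Z = 124
  Q = 161 + 2·124 = 409
Policy A (Z − 23, H − 31):
  Z = 124 − 23 = 101
  Q = 161 + 2·101 = 363
Change in Q: 363 − 409 = -46

-46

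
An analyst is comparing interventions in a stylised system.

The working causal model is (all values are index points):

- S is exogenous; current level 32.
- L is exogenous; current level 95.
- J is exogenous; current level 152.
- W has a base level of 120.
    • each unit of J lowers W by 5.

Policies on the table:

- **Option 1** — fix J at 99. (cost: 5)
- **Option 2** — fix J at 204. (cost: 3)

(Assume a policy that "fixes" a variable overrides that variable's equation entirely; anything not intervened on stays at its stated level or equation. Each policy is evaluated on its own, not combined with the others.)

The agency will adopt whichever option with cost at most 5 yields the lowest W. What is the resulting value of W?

Option 1 (J := 99):
  J = 99
  W = 120 − 5·99 = -375
Option 2 (J := 204):
  J = 204
  W = 120 − 5·204 = -900
Comparing — Option 1: W=-375, Option 2: W=-900. Lowest is -900 (Option 2).

-900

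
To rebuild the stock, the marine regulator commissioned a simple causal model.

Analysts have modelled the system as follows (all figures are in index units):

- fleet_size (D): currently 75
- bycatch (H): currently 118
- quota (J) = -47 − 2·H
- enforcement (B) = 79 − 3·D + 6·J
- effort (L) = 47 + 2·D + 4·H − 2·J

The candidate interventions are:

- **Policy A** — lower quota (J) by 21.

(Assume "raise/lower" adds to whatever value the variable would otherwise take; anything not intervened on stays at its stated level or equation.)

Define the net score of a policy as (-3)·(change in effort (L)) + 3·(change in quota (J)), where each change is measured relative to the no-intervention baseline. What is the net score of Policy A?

Baseline:
  D = 75
  H = 118
  J = -47 − 2·118 = -283
  L = 47 + 2·75 + 4·118 − 2·(-283) = 1235
Policy A (J − 21):
  D = 75
  H = 118
  J = -47 − 2·118 (−21 from intervention) = -304
  L = 47 + 2·75 + 4·118 − 2·(-304) = 1277
ΔL = 1277 − 1235 = 42; ΔJ = -304 − (-283) = -21
Score = (-3)·42 + 3·(-21) = -189

-189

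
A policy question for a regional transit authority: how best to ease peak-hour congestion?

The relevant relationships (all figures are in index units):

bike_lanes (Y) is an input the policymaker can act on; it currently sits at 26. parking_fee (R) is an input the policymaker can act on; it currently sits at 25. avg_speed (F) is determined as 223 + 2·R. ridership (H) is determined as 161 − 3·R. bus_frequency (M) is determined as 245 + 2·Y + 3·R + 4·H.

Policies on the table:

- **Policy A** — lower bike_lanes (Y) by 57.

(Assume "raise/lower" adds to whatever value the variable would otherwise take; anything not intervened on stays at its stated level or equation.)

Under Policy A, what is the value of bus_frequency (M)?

602

Policy A (Y − 57):
  Y = 26 − 57 = -31
  R = 25
  H = 161 − 3·25 = 86
  M = 245 + 2·(-31) + 3·25 + 4·86 = 602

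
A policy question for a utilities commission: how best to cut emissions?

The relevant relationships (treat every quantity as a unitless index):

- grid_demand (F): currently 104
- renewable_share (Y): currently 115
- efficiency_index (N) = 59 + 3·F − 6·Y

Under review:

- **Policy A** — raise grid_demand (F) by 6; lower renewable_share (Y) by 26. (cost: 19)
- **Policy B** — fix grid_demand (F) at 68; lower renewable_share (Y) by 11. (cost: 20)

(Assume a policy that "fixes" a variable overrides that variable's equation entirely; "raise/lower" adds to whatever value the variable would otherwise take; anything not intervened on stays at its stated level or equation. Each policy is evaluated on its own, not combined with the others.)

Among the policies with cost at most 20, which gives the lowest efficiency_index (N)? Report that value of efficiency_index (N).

-361

Policy A (F + 6, Y − 26):
  F = 104 + 6 = 110
  Y = 115 − 26 = 89
  N = 59 + 3·110 − 6·89 = -145
Policy B (F := 68, Y − 11):
  F = 68
  Y = 115 − 11 = 104
  N = 59 + 3·68 − 6·104 = -361
Comparing — Policy A: N=-145, Policy B: N=-361. Lowest is -361 (Policy B).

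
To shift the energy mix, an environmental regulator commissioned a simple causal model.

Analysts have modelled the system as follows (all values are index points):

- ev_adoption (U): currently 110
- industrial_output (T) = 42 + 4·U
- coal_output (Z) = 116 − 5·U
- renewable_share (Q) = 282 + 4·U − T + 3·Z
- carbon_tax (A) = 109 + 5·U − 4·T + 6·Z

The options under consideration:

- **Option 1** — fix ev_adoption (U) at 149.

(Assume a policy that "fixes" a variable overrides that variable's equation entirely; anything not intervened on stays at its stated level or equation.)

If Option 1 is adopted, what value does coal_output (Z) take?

-629

Option 1 (U := 149):
  U = 149
  Z = 116 − 5·149 = -629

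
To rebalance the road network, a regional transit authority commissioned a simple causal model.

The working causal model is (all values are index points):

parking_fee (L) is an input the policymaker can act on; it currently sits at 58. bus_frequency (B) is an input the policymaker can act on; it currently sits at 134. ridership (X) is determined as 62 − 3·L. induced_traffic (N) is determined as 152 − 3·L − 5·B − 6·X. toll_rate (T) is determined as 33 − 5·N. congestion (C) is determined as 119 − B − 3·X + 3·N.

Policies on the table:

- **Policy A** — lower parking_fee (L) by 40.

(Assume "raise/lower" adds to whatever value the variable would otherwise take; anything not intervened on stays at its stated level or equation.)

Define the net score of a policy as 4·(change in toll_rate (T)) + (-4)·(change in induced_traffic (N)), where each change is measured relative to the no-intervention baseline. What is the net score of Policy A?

Baseline:
  L = 58
  B = 134
  X = 62 − 3·58 = -112
  N = 152 − 3·58 − 5·134 − 6·(-112) = -20
  T = 33 − 5·(-20) = 133
Policy A (L − 40):
  L = 58 − 40 = 18
  B = 134
  X = 62 − 3·18 = 8
  N = 152 − 3·18 − 5·134 − 6·8 = -620
  T = 33 − 5·(-620) = 3133
ΔT = 3133 − 133 = 3000; ΔN = -620 − (-20) = -600
Score = 4·3000 + (-4)·(-600) = 14400

14400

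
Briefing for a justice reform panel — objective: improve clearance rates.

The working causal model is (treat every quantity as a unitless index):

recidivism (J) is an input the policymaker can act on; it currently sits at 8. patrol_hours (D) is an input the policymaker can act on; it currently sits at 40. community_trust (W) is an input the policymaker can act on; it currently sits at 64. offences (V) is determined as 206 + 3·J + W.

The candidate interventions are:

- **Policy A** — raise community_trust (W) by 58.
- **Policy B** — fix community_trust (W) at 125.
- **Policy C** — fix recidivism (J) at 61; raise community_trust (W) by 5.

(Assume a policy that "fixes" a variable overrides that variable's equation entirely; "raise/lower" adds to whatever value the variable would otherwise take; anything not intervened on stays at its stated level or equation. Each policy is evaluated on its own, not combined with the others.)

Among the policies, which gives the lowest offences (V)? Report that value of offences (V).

352

Policy A (W + 58):
  J = 8
  W = 64 + 58 = 122
  V = 206 + 3·8 + 122 = 352
Policy B (W := 125):
  J = 8
  W = 125
  V = 206 + 3·8 + 125 = 355
Policy C (J := 61, W + 5):
  J = 61
  W = 64 + 5 = 69
  V = 206 + 3·61 + 69 = 458
Comparing — Policy A: V=352, Policy B: V=355, Policy C: V=458. Lowest is 352 (Policy A).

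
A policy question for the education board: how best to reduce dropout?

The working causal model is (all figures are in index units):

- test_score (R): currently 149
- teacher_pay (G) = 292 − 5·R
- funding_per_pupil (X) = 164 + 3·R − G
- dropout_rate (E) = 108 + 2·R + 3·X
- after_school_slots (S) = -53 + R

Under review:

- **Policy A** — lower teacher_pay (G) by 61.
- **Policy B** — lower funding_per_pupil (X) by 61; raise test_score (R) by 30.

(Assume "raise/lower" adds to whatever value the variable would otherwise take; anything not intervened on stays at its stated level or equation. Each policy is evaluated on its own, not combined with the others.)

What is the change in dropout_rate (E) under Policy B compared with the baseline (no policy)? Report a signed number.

Baseline:
  R = 149
  G = 292 − 5·149 = -453
  X = 164 + 3·149 − (-453) = 1064
  E = 108 + 2·149 + 3·1064 = 3598
Policy B (X − 61, R + 30):
  R = 149 + 30 = 179
  G = 292 − 5·179 = -603
  X = 164 + 3·179 − (-603) (−61 from intervention) = 1243
  E = 108 + 2·179 + 3·1243 = 4195
Change in E: 4195 − 3598 = 597

597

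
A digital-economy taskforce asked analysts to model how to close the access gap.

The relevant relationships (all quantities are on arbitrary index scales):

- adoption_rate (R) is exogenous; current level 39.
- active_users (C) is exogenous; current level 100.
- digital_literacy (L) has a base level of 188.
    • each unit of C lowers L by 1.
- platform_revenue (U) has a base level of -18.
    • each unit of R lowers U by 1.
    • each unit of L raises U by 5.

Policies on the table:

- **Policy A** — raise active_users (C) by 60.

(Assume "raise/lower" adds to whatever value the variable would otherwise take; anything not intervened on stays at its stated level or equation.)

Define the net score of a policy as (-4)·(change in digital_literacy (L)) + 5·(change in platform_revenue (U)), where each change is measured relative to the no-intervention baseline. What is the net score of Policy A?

-1260

Baseline:
  R = 39
  C = 100
  L = 188 − 100 = 88
  U = -18 − 39 + 5·88 = 383
Policy A (C + 60):
  R = 39
  C = 100 + 60 = 160
  L = 188 − 160 = 28
  U = -18 − 39 + 5·28 = 83
ΔL = 28 − 88 = -60; ΔU = 83 − 383 = -300
Score = (-4)·(-60) + 5·(-300) = -1260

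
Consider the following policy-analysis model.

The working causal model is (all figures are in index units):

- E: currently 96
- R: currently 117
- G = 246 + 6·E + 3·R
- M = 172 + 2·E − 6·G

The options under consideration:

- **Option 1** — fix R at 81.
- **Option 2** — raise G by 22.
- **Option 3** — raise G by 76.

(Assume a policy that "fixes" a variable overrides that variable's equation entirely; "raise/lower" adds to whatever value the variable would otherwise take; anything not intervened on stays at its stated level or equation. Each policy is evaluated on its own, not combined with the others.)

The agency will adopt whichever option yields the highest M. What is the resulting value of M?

Option 1 (R := 81):
  E = 96
  R = 81
  G = 246 + 6·96 + 3·81 = 1065
  M = 172 + 2·96 − 6·1065 = -6026
Option 2 (G + 22):
  E = 96
  R = 117
  G = 246 + 6·96 + 3·117 (+22 from intervention) = 1195
  M = 172 + 2·96 − 6·1195 = -6806
Option 3 (G + 76):
  E = 96
  R = 117
  G = 246 + 6·96 + 3·117 (+76 from intervention) = 1249
  M = 172 + 2·96 − 6·1249 = -7130
Comparing — Option 1: M=-6026, Option 2: M=-6806, Option 3: M=-7130. Highest is -6026 (Option 1).

-6026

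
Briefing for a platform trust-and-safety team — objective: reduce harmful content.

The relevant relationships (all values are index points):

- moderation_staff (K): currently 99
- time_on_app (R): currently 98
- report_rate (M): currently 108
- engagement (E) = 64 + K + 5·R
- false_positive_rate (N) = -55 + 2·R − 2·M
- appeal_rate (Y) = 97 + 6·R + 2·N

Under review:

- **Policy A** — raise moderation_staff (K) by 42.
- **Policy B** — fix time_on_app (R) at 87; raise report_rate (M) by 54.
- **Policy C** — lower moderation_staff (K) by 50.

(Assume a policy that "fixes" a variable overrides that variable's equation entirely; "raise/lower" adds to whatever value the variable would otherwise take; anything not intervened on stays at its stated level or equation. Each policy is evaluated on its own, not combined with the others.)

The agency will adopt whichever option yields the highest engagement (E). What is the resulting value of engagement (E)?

695

Policy A (K + 42):
  K = 99 + 42 = 141
  R = 98
  E = 64 + 141 + 5·98 = 695
Policy B (R := 87, M + 54):
  K = 99
  R = 87
  E = 64 + 99 + 5·87 = 598
Policy C (K − 50):
  K = 99 − 50 = 49
  R = 98
  E = 64 + 49 + 5·98 = 603
Comparing — Policy A: E=695, Policy B: E=598, Policy C: E=603. Highest is 695 (Policy A).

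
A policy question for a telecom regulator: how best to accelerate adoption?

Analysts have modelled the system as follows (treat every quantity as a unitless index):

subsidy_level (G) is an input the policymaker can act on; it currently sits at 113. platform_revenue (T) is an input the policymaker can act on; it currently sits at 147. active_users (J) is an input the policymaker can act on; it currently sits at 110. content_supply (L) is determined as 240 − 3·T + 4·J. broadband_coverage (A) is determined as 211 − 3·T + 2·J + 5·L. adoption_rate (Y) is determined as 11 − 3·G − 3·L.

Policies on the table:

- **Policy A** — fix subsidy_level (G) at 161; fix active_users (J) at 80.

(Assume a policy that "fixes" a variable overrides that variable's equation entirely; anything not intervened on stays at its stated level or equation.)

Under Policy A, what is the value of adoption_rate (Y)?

-829

Policy A (G := 161, J := 80):
  G = 161
  T = 147
  J = 80
  L = 240 − 3·147 + 4·80 = 119
  Y = 11 − 3·161 − 3·119 = -829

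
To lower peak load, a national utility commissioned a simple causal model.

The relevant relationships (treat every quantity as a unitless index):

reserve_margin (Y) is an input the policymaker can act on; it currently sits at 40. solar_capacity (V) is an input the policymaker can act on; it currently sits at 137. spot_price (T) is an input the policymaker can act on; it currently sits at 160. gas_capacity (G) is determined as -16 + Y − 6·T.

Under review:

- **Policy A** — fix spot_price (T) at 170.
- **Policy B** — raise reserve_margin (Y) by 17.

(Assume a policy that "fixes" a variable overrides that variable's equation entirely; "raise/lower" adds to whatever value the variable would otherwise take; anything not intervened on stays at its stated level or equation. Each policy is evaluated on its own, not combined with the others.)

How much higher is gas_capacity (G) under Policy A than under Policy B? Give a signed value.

-77

Policy A (T := 170):
  Y = 40
  T = 170
  G = -16 + 40 − 6·170 = -996
Policy B (Y + 17):
  Y = 40 + 17 = 57
  T = 160
  G = -16 + 57 − 6·160 = -919
G: -996 − (-919) = -77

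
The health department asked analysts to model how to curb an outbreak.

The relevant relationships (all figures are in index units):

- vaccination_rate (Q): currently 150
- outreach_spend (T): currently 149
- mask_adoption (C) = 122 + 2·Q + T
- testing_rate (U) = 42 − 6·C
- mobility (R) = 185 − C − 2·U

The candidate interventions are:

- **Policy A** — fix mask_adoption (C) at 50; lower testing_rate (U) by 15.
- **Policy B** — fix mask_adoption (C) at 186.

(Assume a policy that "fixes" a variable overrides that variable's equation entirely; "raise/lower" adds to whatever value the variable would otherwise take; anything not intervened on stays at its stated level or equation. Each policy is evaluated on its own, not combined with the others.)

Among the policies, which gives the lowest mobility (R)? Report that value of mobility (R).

681

Policy A (C := 50, U − 15):
  Q = 150
  T = 149
  C = 50
  U = 42 − 6·50 (−15 from intervention) = -273
  R = 185 − 50 − 2·(-273) = 681
Policy B (C := 186):
  Q = 150
  T = 149
  C = 186
  U = 42 − 6·186 = -1074
  R = 185 − 186 − 2·(-1074) = 2147
Comparing — Policy A: R=681, Policy B: R=2147. Lowest is 681 (Policy A).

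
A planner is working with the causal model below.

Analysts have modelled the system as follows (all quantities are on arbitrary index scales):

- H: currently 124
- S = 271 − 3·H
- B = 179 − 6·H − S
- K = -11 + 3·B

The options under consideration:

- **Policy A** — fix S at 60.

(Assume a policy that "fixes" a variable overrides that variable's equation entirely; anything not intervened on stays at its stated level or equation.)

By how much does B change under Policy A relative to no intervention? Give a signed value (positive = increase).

-161

Baseline:
  H = 124
  S = 271 − 3·124 = -101
  B = 179 − 6·124 − (-101) = -464
Policy A (S := 60):
  H = 124
  S = 60
  B = 179 − 6·124 − 60 = -625
Change in B: -625 − (-464) = -161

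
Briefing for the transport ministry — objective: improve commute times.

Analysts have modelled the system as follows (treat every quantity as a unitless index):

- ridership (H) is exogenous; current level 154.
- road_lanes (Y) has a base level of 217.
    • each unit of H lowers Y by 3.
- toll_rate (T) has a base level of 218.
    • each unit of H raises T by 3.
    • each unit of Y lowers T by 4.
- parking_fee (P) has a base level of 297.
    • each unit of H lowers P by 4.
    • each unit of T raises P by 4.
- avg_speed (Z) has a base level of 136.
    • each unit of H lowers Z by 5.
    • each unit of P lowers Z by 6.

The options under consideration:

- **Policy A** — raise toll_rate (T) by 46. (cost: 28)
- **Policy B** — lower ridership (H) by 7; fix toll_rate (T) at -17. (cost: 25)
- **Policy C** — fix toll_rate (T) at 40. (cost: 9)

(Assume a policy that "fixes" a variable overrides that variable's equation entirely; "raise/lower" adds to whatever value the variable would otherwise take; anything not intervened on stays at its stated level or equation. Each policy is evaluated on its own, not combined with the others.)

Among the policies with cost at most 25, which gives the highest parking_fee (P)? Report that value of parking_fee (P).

Policy B (H − 7, T := -17):
  H = 154 − 7 = 147
  Y = 217 − 3·147 = -224
  T = -17
  P = 297 − 4·147 + 4·(-17) = -359
Policy C (T := 40):
  H = 154
  Y = 217 − 3·154 = -245
  T = 40
  P = 297 − 4·154 + 4·40 = -159
Comparing — Policy B: P=-359, Policy C: P=-159. Highest is -159 (Policy C).

-159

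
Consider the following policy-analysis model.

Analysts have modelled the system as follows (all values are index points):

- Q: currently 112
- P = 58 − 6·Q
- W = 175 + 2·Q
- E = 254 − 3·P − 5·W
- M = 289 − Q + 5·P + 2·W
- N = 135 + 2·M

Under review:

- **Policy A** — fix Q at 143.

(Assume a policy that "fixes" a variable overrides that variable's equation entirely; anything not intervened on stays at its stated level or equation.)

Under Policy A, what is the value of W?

Policy A (Q := 143):
  Q = 143
  W = 175 + 2·143 = 461

461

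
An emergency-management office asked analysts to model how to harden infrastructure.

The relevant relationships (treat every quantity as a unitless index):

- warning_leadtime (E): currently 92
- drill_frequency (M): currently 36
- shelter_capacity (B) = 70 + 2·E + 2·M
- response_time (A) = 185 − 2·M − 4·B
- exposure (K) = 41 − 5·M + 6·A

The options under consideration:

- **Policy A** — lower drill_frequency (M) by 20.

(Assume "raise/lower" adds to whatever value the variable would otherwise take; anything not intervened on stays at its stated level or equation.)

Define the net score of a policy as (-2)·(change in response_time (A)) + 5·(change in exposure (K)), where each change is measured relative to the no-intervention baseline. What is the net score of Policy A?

Baseline:
  E = 92
  M = 36
  B = 70 + 2·92 + 2·36 = 326
  A = 185 − 2·36 − 4·326 = -1191
  K = 41 − 5·36 + 6·(-1191) = -7285
Policy A (M − 20):
  E = 92
  M = 36 − 20 = 16
  B = 70 + 2·92 + 2·16 = 286
  A = 185 − 2·16 − 4·286 = -991
  K = 41 − 5·16 + 6·(-991) = -5985
ΔA = -991 − (-1191) = 200; ΔK = -5985 − (-7285) = 1300
Score = (-2)·200 + 5·1300 = 6100

6100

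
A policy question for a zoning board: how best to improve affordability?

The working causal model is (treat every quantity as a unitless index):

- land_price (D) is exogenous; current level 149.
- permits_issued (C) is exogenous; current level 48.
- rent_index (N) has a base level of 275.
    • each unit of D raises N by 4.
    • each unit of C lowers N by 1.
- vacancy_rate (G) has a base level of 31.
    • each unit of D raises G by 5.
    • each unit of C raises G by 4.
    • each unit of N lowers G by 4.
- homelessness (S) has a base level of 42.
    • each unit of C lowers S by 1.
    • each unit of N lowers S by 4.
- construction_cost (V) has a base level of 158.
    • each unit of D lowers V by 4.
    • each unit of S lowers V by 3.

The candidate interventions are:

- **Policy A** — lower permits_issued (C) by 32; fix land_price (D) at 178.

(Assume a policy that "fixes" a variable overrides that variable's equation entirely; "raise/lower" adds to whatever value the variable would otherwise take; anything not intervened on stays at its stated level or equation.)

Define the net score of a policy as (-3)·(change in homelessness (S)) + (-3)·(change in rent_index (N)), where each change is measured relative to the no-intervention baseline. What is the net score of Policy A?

1236

Baseline:
  D = 149
  C = 48
  N = 275 + 4·149 − 48 = 823
  S = 42 − 48 − 4·823 = -3298
Policy A (C − 32, D := 178):
  D = 178
  C = 48 − 32 = 16
  N = 275 + 4·178 − 16 = 971
  S = 42 − 16 − 4·971 = -3858
ΔS = -3858 − (-3298) = -560; ΔN = 971 − 823 = 148
Score = (-3)·(-560) + (-3)·148 = 1236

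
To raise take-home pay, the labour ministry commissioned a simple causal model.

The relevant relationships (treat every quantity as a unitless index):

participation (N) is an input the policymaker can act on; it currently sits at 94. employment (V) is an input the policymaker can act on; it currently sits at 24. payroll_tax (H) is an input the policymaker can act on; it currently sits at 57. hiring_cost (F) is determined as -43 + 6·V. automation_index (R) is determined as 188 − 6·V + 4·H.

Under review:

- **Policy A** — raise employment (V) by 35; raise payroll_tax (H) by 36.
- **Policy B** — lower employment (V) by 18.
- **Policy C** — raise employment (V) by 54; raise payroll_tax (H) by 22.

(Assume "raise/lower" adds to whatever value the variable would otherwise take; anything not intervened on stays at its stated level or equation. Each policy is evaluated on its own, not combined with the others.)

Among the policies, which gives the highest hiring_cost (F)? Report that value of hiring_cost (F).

425

Policy A (V + 35, H + 36):
  V = 24 + 35 = 59
  F = -43 + 6·59 = 311
Policy B (V − 18):
  V = 24 − 18 = 6
  F = -43 + 6·6 = -7
Policy C (V + 54, H + 22):
  V = 24 + 54 = 78
  F = -43 + 6·78 = 425
Comparing — Policy A: F=311, Policy B: F=-7, Policy C: F=425. Highest is 425 (Policy C).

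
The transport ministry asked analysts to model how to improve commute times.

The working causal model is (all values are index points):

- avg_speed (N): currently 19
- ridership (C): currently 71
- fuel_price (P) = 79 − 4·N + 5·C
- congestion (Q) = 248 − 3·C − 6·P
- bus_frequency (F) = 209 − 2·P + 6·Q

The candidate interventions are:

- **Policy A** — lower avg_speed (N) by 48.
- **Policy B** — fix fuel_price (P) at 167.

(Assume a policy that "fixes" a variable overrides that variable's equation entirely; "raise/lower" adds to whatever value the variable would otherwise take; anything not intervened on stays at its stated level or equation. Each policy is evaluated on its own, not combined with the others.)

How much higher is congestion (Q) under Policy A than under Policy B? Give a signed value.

Policy A (N − 48):
  N = 19 − 48 = -29
  C = 71
  P = 79 − 4·(-29) + 5·71 = 550
  Q = 248 − 3·71 − 6·550 = -3265
Policy B (P := 167):
  N = 19
  C = 71
  P = 167
  Q = 248 − 3·71 − 6·167 = -967
Q: -3265 − (-967) = -2298

-2298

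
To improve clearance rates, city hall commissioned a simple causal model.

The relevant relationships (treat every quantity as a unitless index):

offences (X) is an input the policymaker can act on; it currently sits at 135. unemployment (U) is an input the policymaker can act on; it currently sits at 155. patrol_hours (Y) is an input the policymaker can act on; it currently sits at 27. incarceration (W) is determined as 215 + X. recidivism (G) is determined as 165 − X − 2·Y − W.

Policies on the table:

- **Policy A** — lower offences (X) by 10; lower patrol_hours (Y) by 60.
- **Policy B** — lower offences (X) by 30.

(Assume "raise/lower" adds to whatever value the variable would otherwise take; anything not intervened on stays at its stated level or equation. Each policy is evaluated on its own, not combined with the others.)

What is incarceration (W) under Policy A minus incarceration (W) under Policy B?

20

Policy A (X − 10, Y − 60):
  X = 135 − 10 = 125
  W = 215 + 125 = 340
Policy B (X − 30):
  X = 135 − 30 = 105
  W = 215 + 105 = 320
W: 340 − 320 = 20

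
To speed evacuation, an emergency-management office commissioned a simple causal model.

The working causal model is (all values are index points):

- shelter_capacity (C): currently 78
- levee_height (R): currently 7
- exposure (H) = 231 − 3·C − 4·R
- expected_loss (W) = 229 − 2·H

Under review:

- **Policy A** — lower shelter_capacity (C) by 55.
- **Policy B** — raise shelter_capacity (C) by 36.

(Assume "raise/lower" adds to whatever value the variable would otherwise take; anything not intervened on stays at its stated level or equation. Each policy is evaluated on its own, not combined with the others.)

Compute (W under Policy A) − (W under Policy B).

Policy A (C − 55):
  C = 78 − 55 = 23
  R = 7
  H = 231 − 3·23 − 4·7 = 134
  W = 229 − 2·134 = -39
Policy B (C + 36):
  C = 78 + 36 = 114
  R = 7
  H = 231 − 3·114 − 4·7 = -139
  W = 229 − 2·(-139) = 507
W: -39 − 507 = -546

-546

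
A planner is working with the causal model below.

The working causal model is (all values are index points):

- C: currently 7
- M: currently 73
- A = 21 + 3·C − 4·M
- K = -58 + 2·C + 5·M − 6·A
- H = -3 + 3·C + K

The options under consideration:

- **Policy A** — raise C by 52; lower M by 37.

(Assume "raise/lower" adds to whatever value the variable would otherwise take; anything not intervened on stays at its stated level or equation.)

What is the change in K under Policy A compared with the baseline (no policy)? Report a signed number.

-1905

Baseline:
  C = 7
  M = 73
  A = 21 + 3·7 − 4·73 = -250
  K = -58 + 2·7 + 5·73 − 6·(-250) = 1821
Policy A (C + 52, M − 37):
  C = 7 + 52 = 59
  M = 73 − 37 = 36
  A = 21 + 3·59 − 4·36 = 54
  K = -58 + 2·59 + 5·36 − 6·54 = -84
Change in K: -84 − 1821 = -1905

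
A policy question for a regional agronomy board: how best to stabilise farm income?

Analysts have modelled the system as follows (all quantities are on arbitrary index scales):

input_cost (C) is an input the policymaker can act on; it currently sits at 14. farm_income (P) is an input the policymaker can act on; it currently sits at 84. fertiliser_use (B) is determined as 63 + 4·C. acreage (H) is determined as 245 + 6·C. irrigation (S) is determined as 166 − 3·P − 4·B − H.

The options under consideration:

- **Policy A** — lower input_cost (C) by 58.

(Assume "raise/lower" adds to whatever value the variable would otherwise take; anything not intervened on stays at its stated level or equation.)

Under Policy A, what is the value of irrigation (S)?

Policy A (C − 58):
  C = 14 − 58 = -44
  P = 84
  B = 63 + 4·(-44) = -113
  H = 245 + 6·(-44) = -19
  S = 166 − 3·84 − 4·(-113) − (-19) = 385

385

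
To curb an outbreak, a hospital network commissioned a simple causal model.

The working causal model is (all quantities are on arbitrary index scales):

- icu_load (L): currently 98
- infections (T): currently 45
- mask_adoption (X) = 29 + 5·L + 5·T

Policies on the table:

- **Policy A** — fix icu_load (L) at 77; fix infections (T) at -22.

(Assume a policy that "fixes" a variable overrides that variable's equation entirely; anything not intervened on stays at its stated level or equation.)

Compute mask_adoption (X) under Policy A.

Policy A (L := 77, T := -22):
  L = 77
  T = -22
  X = 29 + 5·77 + 5·(-22) = 304

304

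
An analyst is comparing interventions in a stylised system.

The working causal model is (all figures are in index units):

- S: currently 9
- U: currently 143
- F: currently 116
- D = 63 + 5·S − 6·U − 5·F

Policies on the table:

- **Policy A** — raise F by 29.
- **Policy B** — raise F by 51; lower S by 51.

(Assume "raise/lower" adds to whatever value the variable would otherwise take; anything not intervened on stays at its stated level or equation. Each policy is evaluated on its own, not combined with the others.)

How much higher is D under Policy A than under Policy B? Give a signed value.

Policy A (F + 29):
  S = 9
  U = 143
  F = 116 + 29 = 145
  D = 63 + 5·9 − 6·143 − 5·145 = -1475
Policy B (F + 51, S − 51):
  S = 9 − 51 = -42
  U = 143
  F = 116 + 51 = 167
  D = 63 + 5·(-42) − 6·143 − 5·167 = -1840
D: -1475 − (-1840) = 365

365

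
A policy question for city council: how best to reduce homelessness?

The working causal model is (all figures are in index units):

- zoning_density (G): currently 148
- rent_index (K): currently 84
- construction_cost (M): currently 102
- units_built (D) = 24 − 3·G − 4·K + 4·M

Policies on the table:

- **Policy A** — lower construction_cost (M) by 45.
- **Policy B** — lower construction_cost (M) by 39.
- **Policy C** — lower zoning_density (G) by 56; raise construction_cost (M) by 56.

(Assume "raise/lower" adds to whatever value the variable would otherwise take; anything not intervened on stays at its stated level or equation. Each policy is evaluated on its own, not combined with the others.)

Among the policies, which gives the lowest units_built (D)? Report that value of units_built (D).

Policy A (M − 45):
  G = 148
  K = 84
  M = 102 − 45 = 57
  D = 24 − 3·148 − 4·84 + 4·57 = -528
Policy B (M − 39):
  G = 148
  K = 84
  M = 102 − 39 = 63
  D = 24 − 3·148 − 4·84 + 4·63 = -504
Policy C (G − 56, M + 56):
  G = 148 − 56 = 92
  K = 84
  M = 102 + 56 = 158
  D = 24 − 3·92 − 4·84 + 4·158 = 44
Comparing — Policy A: D=-528, Policy B: D=-504, Policy C: D=44. Lowest is -528 (Policy A).

-528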